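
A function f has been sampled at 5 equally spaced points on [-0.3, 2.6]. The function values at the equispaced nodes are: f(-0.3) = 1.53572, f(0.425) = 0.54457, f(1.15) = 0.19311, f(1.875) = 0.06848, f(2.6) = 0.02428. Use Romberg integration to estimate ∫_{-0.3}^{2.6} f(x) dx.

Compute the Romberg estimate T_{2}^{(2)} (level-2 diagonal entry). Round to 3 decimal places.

1.059

T_{0}^{(0)} (trapezoid, 1 panel, h=2.9000): 2.26200
T_{1}^{(0)} (trapezoid, 2 panels, h=1.4500): 1.41101
T_{2}^{(0)} (trapezoid, 4 panels, h=0.7250): 1.14997
T_{1}^{(1)} = 1.41101 + (1.41101 − 2.26200)/3 = 1.12735
T_{2}^{(1)} = 1.14997 + (1.14997 − 1.41101)/3 = 1.06296
T_{2}^{(2)} = 1.06296 + (1.06296 − 1.12735)/15 = 1.05867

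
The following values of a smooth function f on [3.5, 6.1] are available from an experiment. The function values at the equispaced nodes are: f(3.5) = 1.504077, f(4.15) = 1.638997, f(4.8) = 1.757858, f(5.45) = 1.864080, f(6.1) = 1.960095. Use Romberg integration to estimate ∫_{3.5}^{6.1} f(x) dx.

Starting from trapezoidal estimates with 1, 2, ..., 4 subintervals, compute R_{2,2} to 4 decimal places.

4.5483

R_{0,0} (trapezoid, 1 panel, h=2.6000): 4.503424
R_{1,0} (trapezoid, 2 panels, h=1.3000): 4.536927
R_{2,0} (trapezoid, 4 panels, h=0.6500): 4.545464
R_{1,1} = 4.536927 + (4.536927 − 4.503424)/3 = 4.548095
R_{2,1} = 4.545464 + (4.545464 − 4.536927)/3 = 4.548310
R_{2,2} = 4.548310 + (4.548310 − 4.548095)/15 = 4.548324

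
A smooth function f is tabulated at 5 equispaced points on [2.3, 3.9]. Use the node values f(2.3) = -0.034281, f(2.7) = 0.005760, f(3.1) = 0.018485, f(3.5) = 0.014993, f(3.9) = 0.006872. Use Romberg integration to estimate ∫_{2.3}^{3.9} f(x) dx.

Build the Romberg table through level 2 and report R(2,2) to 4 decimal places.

0.0123

R(0,0) (trapezoid, 1 panel, h=1.6000): -0.021927
R(1,0) (trapezoid, 2 panels, h=0.8000): 0.003824
R(2,0) (trapezoid, 4 panels, h=0.4000): 0.010213
R(1,1) = 0.003824 + (0.003824 − (-0.021927))/3 = 0.012408
R(2,1) = 0.010213 + (0.010213 − 0.003824)/3 = 0.012343
R(2,2) = 0.012343 + (0.012343 − 0.012408)/15 = 0.012339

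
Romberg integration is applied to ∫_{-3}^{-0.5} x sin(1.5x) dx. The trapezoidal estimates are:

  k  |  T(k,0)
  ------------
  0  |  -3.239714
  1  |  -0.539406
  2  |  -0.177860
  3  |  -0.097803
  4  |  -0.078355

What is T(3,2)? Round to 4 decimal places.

-0.0720

Richardson extrapolation on the trapezoidal column (denominator 4−1=3):
T(2,1) = (4·(-0.177860) − (-0.539406)) / 3 = -0.057345
T(3,1) = (4·(-0.097803) − (-0.177860)) / 3 = -0.071117
T(3,2) = -0.071117 + (-0.071117 − (-0.057345))/15 = -0.072035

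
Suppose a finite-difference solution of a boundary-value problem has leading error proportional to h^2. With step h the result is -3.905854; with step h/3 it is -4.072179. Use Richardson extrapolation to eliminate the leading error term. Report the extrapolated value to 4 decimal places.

-4.0930

Extrapolated value = (9·A(h/3) − A(h)) / (9 − 1)
= (9·(-4.072179) − (-3.905854)) / 8
= -32.743757 / 8 = -4.092970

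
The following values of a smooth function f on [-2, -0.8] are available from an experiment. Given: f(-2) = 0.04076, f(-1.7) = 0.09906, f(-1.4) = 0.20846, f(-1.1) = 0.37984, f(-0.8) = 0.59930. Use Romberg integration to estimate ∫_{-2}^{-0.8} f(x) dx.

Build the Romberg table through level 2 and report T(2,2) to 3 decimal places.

0.297

T(0,0) (trapezoid, 1 panel, h=1.2000): 0.38404
T(1,0) (trapezoid, 2 panels, h=0.6000): 0.31709
T(2,0) (trapezoid, 4 panels, h=0.3000): 0.30222
T(1,1) = 0.31709 + (0.31709 − 0.38404)/3 = 0.29477
T(2,1) = 0.30222 + (0.30222 − 0.31709)/3 = 0.29726
T(2,2) = 0.29726 + (0.29726 − 0.29477)/15 = 0.29743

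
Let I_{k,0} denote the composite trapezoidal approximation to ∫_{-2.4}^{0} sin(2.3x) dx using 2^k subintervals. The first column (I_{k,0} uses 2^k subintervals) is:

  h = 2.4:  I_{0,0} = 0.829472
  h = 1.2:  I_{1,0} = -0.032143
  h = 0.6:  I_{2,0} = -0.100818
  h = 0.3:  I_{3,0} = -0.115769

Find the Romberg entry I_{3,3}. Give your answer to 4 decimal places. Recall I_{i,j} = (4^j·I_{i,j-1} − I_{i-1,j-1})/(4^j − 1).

Richardson extrapolation on the trapezoidal column (denominator 4−1=3):
I_{1,1} = (4·(-0.032143) − 0.829472) / 3 = -0.319348
I_{2,1} = -0.100818 + (-0.100818 − (-0.032143))/3 = -0.123710
I_{3,1} = -0.115769 + (-0.115769 − (-0.100818))/3 = -0.120753
I_{2,2} = -0.123710 + (-0.123710 − (-0.319348))/15 = -0.110667
I_{3,2} = -0.120753 + (-0.120753 − (-0.123710))/15 = -0.120556
I_{3,3} = -0.120556 + (-0.120556 − (-0.110667))/63 = -0.120713

-0.1207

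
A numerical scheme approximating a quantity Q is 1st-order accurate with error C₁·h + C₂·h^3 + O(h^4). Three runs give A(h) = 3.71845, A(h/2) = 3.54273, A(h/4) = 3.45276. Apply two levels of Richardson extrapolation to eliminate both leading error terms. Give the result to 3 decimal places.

3.362

First eliminate the h term (factor 2^1 = 2):
  B₁ = (2·3.54273 − 3.71845)/1 = 3.36701
  B₂ = (2·3.45276 − 3.54273)/1 = 3.36279
Then eliminate the h^3 term (factor 2^3 = 8):
  (8·3.36279 − 3.36701)/7 = 3.36219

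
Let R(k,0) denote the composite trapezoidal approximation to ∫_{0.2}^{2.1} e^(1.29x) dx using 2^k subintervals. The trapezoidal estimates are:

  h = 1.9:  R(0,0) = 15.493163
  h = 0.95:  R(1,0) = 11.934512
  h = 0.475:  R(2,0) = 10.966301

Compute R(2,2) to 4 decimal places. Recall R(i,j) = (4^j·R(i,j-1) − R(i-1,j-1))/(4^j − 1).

10.6366

Richardson extrapolation on the trapezoidal column (denominator 4−1=3):
R(1,1) = 11.934512 + (11.934512 − 15.493163)/3 = 10.748295
R(2,1) = (4·10.966301 − 11.934512) / 3 = 10.643564
R(2,2) = (16·10.643564 − 10.748295) / 15 = 10.636582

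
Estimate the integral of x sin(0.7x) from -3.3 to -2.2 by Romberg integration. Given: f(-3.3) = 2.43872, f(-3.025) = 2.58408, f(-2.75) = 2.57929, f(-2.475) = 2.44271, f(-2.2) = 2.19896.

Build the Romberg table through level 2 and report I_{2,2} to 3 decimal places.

I_{0,0} (trapezoid, 1 panel, h=1.1000): 2.55072
I_{1,0} (trapezoid, 2 panels, h=0.5500): 2.69397
I_{2,0} (trapezoid, 4 panels, h=0.2750): 2.72935
I_{1,1} = 2.69397 + (2.69397 − 2.55072)/3 = 2.74172
I_{2,1} = 2.72935 + (2.72935 − 2.69397)/3 = 2.74114
I_{2,2} = 2.74114 + (2.74114 − 2.74172)/15 = 2.74110

2.741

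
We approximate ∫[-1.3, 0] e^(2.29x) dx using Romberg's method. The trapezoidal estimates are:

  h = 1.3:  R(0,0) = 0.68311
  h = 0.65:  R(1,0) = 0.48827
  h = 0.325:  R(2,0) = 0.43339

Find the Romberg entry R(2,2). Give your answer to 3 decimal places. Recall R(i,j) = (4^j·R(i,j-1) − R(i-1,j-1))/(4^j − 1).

0.415

Richardson extrapolation on the trapezoidal column (denominator 4−1=3):
R(1,1) = 0.48827 + (0.48827 − 0.68311)/3 = 0.42332
R(2,1) = 0.43339 + (0.43339 − 0.48827)/3 = 0.41510
R(2,2) = (16·0.41510 − 0.42332) / 15 = 0.41455
(Column j=1 coincides with Simpson's rule on the same nodes.)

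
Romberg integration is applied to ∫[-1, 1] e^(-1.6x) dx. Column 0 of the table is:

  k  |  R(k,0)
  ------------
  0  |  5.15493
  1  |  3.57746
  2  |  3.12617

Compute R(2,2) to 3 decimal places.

Richardson extrapolation on the trapezoidal column (denominator 4−1=3):
R(1,1) = 3.57746 + (3.57746 − 5.15493)/3 = 3.05164
R(2,1) = (4·3.12617 − 3.57746) / 3 = 2.97574
R(2,2) = (16·2.97574 − 3.05164) / 15 = 2.97068

2.971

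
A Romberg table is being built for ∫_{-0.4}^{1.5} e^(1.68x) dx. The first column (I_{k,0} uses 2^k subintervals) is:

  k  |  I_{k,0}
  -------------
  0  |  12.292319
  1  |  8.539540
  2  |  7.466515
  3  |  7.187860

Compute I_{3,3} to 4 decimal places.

Richardson extrapolation on the trapezoidal column (denominator 4−1=3):
I_{1,1} = (4·8.539540 − 12.292319) / 3 = 7.288614
I_{2,1} = 7.466515 + (7.466515 − 8.539540)/3 = 7.108840
I_{3,1} = (4·7.187860 − 7.466515) / 3 = 7.094975
I_{2,2} = 7.108840 + (7.108840 − 7.288614)/15 = 7.096855
I_{3,2} = 7.094975 + (7.094975 − 7.108840)/15 = 7.094051
I_{3,3} = (64·7.094051 − 7.096855) / 63 = 7.094006
(Column j=1 coincides with Simpson's rule on the same nodes.)

7.0940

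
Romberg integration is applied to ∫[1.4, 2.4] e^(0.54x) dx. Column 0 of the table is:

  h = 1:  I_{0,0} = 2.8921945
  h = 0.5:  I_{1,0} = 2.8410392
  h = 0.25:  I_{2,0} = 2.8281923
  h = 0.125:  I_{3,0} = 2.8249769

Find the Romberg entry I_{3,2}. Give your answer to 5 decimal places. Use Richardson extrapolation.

I_{2,1} = 2.8281923 + (2.8281923 − 2.8410392)/3 = 2.8239100
I_{3,1} = 2.8249769 + (2.8249769 − 2.8281923)/3 = 2.8239051
I_{3,2} = (16·2.8239051 − 2.8239100) / 15 = 2.8239048

2.82390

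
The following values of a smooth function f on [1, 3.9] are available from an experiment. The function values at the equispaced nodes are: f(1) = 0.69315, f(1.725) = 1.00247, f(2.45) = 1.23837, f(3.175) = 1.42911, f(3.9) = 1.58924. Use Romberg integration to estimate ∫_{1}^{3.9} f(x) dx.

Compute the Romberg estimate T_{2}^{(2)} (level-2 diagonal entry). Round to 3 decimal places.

T_{0}^{(0)} (trapezoid, 1 panel, h=2.9000): 3.30947
T_{1}^{(0)} (trapezoid, 2 panels, h=1.4500): 3.45037
T_{2}^{(0)} (trapezoid, 4 panels, h=0.7250): 3.48808
T_{1}^{(1)} = 3.45037 + (3.45037 − 3.30947)/3 = 3.49734
T_{2}^{(1)} = 3.48808 + (3.48808 − 3.45037)/3 = 3.50065
T_{2}^{(2)} = 3.50065 + (3.50065 − 3.49734)/15 = 3.50087

3.501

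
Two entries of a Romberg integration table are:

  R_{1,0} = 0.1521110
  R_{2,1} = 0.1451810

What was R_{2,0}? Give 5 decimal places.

From R_{2,1} = (4·R_{2,0} − R_{1,0})/3, solve for R_{2,0}:
4·R_{2,0} = 3·0.1451810 + 0.1521110 = 0.5876540
R_{2,0} = 0.1469135

0.14691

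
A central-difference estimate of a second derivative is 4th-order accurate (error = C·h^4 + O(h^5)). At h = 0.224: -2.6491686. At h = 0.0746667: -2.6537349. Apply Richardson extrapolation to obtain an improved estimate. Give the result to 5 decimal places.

-2.65379

Extrapolated value = (81·A(h/3) − A(h)) / (81 − 1)
= (81·(-2.6537349) − (-2.6491686)) / 80
= -212.3033583 / 80 = -2.6537920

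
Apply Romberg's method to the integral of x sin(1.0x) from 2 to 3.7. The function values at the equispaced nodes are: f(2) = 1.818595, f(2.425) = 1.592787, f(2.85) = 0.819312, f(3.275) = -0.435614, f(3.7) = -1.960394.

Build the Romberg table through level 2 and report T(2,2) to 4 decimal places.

0.8664

T(0,0) (trapezoid, 1 panel, h=1.7000): -0.120529
T(1,0) (trapezoid, 2 panels, h=0.8500): 0.636151
T(2,0) (trapezoid, 4 panels, h=0.4250): 0.809874
T(1,1) = 0.636151 + (0.636151 − (-0.120529))/3 = 0.888378
T(2,1) = 0.809874 + (0.809874 − 0.636151)/3 = 0.867782
T(2,2) = 0.867782 + (0.867782 − 0.888378)/15 = 0.866409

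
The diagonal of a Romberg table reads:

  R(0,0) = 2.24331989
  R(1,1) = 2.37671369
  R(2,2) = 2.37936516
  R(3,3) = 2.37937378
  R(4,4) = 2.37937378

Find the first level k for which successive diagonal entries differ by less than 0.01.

k = 2

|R(1,1) − R(0,0)| = 0.13339380 ≥ 0.01
|R(2,2) − R(1,1)| = 0.00265147 < 0.01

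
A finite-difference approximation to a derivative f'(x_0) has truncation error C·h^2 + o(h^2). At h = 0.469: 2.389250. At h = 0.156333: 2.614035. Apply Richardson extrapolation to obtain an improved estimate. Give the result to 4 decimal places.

The leading error scales as h^2; refining by a factor of 3 reduces it by 3^2 = 9.
Extrapolated value = (9·A(h/3) − A(h)) / (9 − 1)
= (9·2.614035 − 2.389250) / 8
= 21.137065 / 8 = 2.642133

2.6421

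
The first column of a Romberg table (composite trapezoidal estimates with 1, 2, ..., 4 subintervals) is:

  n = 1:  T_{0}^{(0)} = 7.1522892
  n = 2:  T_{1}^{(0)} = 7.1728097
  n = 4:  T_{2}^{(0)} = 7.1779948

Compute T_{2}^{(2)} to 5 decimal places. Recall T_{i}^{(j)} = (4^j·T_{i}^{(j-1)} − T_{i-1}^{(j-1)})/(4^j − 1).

T_{1}^{(1)} = 7.1728097 + (7.1728097 − 7.1522892)/3 = 7.1796499
T_{2}^{(1)} = 7.1779948 + (7.1779948 − 7.1728097)/3 = 7.1797232
T_{2}^{(2)} = (16·7.1797232 − 7.1796499) / 15 = 7.1797281
(Column j=1 coincides with Simpson's rule on the same nodes.)

7.17973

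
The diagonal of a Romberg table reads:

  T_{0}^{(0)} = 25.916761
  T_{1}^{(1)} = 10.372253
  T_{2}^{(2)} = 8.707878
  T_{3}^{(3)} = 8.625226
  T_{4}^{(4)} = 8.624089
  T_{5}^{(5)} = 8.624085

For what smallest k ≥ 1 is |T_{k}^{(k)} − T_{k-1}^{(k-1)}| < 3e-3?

|T_{1}^{(1)} − T_{0}^{(0)}| = 15.544508 ≥ 3e-3
|T_{2}^{(2)} − T_{1}^{(1)}| = 1.664375 ≥ 3e-3
|T_{3}^{(3)} − T_{2}^{(2)}| = 0.082652 ≥ 3e-3
|T_{4}^{(4)} − T_{3}^{(3)}| = 0.001137 < 3e-3

k = 4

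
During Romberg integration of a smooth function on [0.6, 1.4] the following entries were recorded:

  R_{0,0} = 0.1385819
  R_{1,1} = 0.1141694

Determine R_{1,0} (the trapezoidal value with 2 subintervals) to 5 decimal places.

0.12027

From R_{1,1} = (4·R_{1,0} − R_{0,0})/3, solve for R_{1,0}:
4·R_{1,0} = 3·0.1141694 + 0.1385819 = 0.4810901
R_{1,0} = 0.1202725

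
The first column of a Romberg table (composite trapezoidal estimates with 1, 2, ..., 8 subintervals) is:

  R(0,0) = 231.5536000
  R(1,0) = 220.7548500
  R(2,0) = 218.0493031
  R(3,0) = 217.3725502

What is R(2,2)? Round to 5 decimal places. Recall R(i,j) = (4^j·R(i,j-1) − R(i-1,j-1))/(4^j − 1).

Richardson extrapolation on the trapezoidal column (denominator 4−1=3):
R(1,1) = (4·220.7548500 − 231.5536000) / 3 = 217.1552667
R(2,1) = 218.0493031 + (218.0493031 − 220.7548500)/3 = 217.1474541
R(2,2) = (16·217.1474541 − 217.1552667) / 15 = 217.1469333

217.14693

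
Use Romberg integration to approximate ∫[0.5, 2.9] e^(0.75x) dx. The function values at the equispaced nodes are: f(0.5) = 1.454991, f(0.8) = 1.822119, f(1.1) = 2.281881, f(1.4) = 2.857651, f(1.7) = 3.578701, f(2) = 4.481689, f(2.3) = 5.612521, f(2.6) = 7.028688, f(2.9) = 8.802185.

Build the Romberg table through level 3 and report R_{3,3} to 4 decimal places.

R_{0,0} (trapezoid, 1 panel, h=2.4000): 12.308611
R_{1,0} (trapezoid, 2 panels, h=1.2000): 10.448747
R_{2,0} (trapezoid, 4 panels, h=0.6000): 9.961015
R_{3,0} (trapezoid, 8 panels, h=0.3000): 9.837551
R_{1,1} = 10.448747 + (10.448747 − 12.308611)/3 = 9.828792
R_{2,1} = 9.961015 + (9.961015 − 10.448747)/3 = 9.798438
R_{3,1} = 9.837551 + (9.837551 − 9.961015)/3 = 9.796396
R_{2,2} = 9.798438 + (9.798438 − 9.828792)/15 = 9.796414
R_{3,2} = 9.796396 + (9.796396 − 9.798438)/15 = 9.796260
R_{3,3} = 9.796260 + (9.796260 − 9.796414)/63 = 9.796258

9.7963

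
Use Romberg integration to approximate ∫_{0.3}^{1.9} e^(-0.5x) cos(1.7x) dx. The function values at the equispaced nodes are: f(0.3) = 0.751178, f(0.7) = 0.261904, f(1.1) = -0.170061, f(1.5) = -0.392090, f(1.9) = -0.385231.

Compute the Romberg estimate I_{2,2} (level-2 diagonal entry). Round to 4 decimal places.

I_{0,0} (trapezoid, 1 panel, h=1.6000): 0.292758
I_{1,0} (trapezoid, 2 panels, h=0.8000): 0.010330
I_{2,0} (trapezoid, 4 panels, h=0.4000): -0.046909
I_{1,1} = 0.010330 + (0.010330 − 0.292758)/3 = -0.083813
I_{2,1} = -0.046909 + (-0.046909 − 0.010330)/3 = -0.065989
I_{2,2} = -0.065989 + (-0.065989 − (-0.083813))/15 = -0.064801

-0.0648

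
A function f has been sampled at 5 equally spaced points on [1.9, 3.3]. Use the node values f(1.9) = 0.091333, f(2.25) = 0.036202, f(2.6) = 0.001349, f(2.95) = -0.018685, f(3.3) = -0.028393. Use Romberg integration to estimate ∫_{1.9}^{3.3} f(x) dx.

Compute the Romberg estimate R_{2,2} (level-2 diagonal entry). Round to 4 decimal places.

0.0158

R_{0,0} (trapezoid, 1 panel, h=1.4000): 0.044058
R_{1,0} (trapezoid, 2 panels, h=0.7000): 0.022973
R_{2,0} (trapezoid, 4 panels, h=0.3500): 0.017618
R_{1,1} = 0.022973 + (0.022973 − 0.044058)/3 = 0.015945
R_{2,1} = 0.017618 + (0.017618 − 0.022973)/3 = 0.015833
R_{2,2} = 0.015833 + (0.015833 − 0.015945)/15 = 0.015826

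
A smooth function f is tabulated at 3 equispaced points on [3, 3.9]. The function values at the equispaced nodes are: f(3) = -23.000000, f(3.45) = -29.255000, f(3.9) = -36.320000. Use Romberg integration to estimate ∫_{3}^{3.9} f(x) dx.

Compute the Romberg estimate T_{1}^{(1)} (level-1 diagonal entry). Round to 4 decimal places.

T_{0}^{(0)} (trapezoid, 1 panel, h=0.9000): -26.694000
T_{1}^{(0)} (trapezoid, 2 panels, h=0.4500): -26.511750
T_{1}^{(1)} = -26.511750 + (-26.511750 − (-26.694000))/3 = -26.451000

-26.4510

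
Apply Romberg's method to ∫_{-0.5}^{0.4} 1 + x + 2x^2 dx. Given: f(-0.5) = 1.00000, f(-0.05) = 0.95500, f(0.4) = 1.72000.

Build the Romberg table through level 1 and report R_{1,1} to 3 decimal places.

0.981

R_{0,0} (trapezoid, 1 panel, h=0.9000): 1.22400
R_{1,0} (trapezoid, 2 panels, h=0.4500): 1.04175
R_{1,1} = 1.04175 + (1.04175 − 1.22400)/3 = 0.98100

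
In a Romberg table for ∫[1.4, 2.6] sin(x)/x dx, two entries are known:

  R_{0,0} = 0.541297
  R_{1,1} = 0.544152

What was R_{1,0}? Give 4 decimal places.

From R_{1,1} = (4·R_{1,0} − R_{0,0})/3, solve for R_{1,0}:
4·R_{1,0} = 3·0.544152 + 0.541297 = 2.173753
R_{1,0} = 0.543438

0.5434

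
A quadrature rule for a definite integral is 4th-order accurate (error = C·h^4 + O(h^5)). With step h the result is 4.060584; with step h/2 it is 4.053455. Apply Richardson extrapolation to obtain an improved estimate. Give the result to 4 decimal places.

4.0530

The leading error scales as h^4; refining by a factor of 2 reduces it by 2^4 = 16.
Extrapolated value = (16·A(h/2) − A(h)) / (16 − 1)
= (16·4.053455 − 4.060584) / 15
= 60.794696 / 15 = 4.052980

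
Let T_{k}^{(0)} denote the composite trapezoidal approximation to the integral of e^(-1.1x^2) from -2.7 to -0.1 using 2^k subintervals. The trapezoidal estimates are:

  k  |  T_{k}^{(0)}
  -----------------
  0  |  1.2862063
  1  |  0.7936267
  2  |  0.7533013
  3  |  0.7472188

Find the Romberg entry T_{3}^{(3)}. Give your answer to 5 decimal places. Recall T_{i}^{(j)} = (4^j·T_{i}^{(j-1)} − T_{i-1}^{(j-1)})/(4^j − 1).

0.74552

Richardson extrapolation on the trapezoidal column (denominator 4−1=3):
T_{1}^{(1)} = (4·0.7936267 − 1.2862063) / 3 = 0.6294335
T_{2}^{(1)} = (4·0.7533013 − 0.7936267) / 3 = 0.7398595
T_{3}^{(1)} = 0.7472188 + (0.7472188 − 0.7533013)/3 = 0.7451913
T_{2}^{(2)} = 0.7398595 + (0.7398595 − 0.6294335)/15 = 0.7472212
T_{3}^{(2)} = (16·0.7451913 − 0.7398595) / 15 = 0.7455468
T_{3}^{(3)} = (64·0.7455468 − 0.7472212) / 63 = 0.7455202
(Column j=1 coincides with Simpson's rule on the same nodes.)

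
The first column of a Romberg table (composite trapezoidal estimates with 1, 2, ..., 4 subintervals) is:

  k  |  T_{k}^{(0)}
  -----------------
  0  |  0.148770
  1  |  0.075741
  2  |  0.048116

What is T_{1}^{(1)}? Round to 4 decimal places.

0.0514

Richardson extrapolation on the trapezoidal column (denominator 4−1=3):
T_{1}^{(1)} = (4·0.075741 − 0.148770) / 3 = 0.051398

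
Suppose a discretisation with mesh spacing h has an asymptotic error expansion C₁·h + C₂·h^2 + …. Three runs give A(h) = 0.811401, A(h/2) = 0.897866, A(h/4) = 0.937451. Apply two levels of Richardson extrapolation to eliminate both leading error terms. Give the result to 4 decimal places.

0.9746

First eliminate the h term (factor 2^1 = 2):
  B₁ = (2·0.897866 − 0.811401)/1 = 0.984331
  B₂ = (2·0.937451 − 0.897866)/1 = 0.977036
Then eliminate the h^2 term (factor 2^2 = 4):
  (4·0.977036 − 0.984331)/3 = 0.974604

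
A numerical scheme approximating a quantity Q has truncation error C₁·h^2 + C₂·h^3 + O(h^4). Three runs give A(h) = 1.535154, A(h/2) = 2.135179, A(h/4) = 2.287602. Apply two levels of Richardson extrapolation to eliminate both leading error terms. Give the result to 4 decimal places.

2.3389

First eliminate the h^2 term (factor 2^2 = 4):
  B₁ = (4·2.135179 − 1.535154)/3 = 2.335187
  B₂ = (4·2.287602 − 2.135179)/3 = 2.338410
Then eliminate the h^3 term (factor 2^3 = 8):
  (8·2.338410 − 2.335187)/7 = 2.338870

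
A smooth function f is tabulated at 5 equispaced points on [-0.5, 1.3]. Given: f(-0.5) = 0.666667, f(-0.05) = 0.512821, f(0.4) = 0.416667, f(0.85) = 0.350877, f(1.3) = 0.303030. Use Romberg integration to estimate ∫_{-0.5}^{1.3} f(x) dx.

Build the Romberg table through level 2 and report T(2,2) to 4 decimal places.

0.7885

T(0,0) (trapezoid, 1 panel, h=1.8000): 0.872727
T(1,0) (trapezoid, 2 panels, h=0.9000): 0.811364
T(2,0) (trapezoid, 4 panels, h=0.4500): 0.794346
T(1,1) = 0.811364 + (0.811364 − 0.872727)/3 = 0.790910
T(2,1) = 0.794346 + (0.794346 − 0.811364)/3 = 0.788673
T(2,2) = 0.788673 + (0.788673 − 0.790910)/15 = 0.788524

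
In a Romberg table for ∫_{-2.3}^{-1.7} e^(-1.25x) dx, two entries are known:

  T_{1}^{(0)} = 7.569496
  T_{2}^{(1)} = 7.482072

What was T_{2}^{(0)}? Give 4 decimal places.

7.5039

From T_{2}^{(1)} = (4·T_{2}^{(0)} − T_{1}^{(0)})/3, solve for T_{2}^{(0)}:
4·T_{2}^{(0)} = 3·7.482072 + 7.569496 = 30.015712
T_{2}^{(0)} = 7.503928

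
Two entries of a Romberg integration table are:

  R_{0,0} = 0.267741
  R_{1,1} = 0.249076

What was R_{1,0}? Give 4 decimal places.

From R_{1,1} = (4·R_{1,0} − R_{0,0})/3, solve for R_{1,0}:
4·R_{1,0} = 3·0.249076 + 0.267741 = 1.014969
R_{1,0} = 0.253742

0.2537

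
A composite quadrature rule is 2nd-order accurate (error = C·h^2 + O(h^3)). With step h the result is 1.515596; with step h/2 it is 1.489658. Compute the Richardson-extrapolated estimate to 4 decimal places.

The leading error scales as h^2; refining by a factor of 2 reduces it by 2^2 = 4.
Extrapolated value = (4·A(h/2) − A(h)) / (4 − 1)
= (4·1.489658 − 1.515596) / 3
= 4.443036 / 3 = 1.481012

1.4810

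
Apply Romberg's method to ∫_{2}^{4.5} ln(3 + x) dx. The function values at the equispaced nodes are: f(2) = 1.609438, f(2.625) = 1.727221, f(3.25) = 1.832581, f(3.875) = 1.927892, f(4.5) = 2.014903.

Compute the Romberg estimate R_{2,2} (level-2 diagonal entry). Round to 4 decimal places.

4.5646

R_{0,0} (trapezoid, 1 panel, h=2.5000): 4.530426
R_{1,0} (trapezoid, 2 panels, h=1.2500): 4.555939
R_{2,0} (trapezoid, 4 panels, h=0.6250): 4.562415
R_{1,1} = 4.555939 + (4.555939 − 4.530426)/3 = 4.564443
R_{2,1} = 4.562415 + (4.562415 − 4.555939)/3 = 4.564574
R_{2,2} = 4.564574 + (4.564574 − 4.564443)/15 = 4.564583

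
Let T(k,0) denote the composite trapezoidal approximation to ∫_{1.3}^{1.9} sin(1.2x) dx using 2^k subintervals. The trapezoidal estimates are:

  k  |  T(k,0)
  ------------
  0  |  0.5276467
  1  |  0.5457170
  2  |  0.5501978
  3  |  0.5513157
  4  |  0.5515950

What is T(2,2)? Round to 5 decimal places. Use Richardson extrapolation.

0.55169

Richardson extrapolation on the trapezoidal column (denominator 4−1=3):
T(1,1) = 0.5457170 + (0.5457170 − 0.5276467)/3 = 0.5517404
T(2,1) = (4·0.5501978 − 0.5457170) / 3 = 0.5516914
T(2,2) = 0.5516914 + (0.5516914 − 0.5517404)/15 = 0.5516881
(Column j=1 coincides with Simpson's rule on the same nodes.)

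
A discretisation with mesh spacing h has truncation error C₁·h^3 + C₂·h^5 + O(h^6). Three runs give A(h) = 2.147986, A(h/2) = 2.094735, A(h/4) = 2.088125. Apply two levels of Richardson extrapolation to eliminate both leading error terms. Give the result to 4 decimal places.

First eliminate the h^3 term (factor 2^3 = 8):
  B₁ = (8·2.094735 − 2.147986)/7 = 2.087128
  B₂ = (8·2.088125 − 2.094735)/7 = 2.087181
Then eliminate the h^5 term (factor 2^5 = 32):
  (32·2.087181 − 2.087128)/31 = 2.087183

2.0872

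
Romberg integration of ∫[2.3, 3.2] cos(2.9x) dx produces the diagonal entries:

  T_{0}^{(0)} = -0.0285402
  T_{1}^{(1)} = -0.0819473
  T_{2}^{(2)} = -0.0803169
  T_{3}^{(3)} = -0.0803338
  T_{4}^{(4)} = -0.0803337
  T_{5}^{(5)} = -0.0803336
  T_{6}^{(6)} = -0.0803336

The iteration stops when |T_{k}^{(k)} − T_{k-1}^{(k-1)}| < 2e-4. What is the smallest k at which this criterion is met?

k = 3

|T_{1}^{(1)} − T_{0}^{(0)}| = 0.0534071 ≥ 2e-4
|T_{2}^{(2)} − T_{1}^{(1)}| = 0.0016304 ≥ 2e-4
|T_{3}^{(3)} − T_{2}^{(2)}| = 0.0000169 < 2e-4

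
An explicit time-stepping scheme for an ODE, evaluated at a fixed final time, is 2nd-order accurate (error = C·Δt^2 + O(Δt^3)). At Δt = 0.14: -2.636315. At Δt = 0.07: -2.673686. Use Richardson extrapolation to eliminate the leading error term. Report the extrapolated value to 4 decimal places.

-2.6861

The leading error scales as Δt^2; refining by a factor of 2 reduces it by 2^2 = 4.
Extrapolated value = (4·A(Δt/2) − A(Δt)) / (4 − 1)
= (4·(-2.673686) − (-2.636315)) / 3
= -8.058429 / 3 = -2.686143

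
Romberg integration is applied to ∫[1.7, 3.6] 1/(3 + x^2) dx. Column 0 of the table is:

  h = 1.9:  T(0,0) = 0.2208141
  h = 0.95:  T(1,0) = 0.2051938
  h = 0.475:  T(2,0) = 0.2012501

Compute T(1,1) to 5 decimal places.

0.19999

Richardson extrapolation on the trapezoidal column (denominator 4−1=3):
T(1,1) = 0.2051938 + (0.2051938 − 0.2208141)/3 = 0.1999870
(Column j=1 coincides with Simpson's rule on the same nodes.)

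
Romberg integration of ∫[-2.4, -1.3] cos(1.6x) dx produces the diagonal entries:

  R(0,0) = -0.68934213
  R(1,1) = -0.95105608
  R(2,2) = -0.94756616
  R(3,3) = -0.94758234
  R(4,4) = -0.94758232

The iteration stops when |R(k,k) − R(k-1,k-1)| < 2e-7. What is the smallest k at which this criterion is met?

k = 4

|R(1,1) − R(0,0)| = 0.26171395 ≥ 2e-7
|R(2,2) − R(1,1)| = 0.00348992 ≥ 2e-7
|R(3,3) − R(2,2)| = 0.00001618 ≥ 2e-7
|R(4,4) − R(3,3)| = 0.00000002 < 2e-7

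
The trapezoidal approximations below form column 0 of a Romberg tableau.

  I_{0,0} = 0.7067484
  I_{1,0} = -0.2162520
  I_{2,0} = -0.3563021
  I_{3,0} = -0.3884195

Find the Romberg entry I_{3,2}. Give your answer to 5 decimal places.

-0.39887

Richardson extrapolation on the trapezoidal column (denominator 4−1=3):
I_{2,1} = -0.3563021 + (-0.3563021 − (-0.2162520))/3 = -0.4029855
I_{3,1} = -0.3884195 + (-0.3884195 − (-0.3563021))/3 = -0.3991253
I_{3,2} = (16·(-0.3991253) − (-0.4029855)) / 15 = -0.3988680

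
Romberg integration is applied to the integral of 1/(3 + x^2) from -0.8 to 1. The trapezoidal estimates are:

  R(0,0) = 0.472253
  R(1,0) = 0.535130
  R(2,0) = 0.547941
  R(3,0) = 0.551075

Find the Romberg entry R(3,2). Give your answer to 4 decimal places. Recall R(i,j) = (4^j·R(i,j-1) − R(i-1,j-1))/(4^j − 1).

0.5521

Richardson extrapolation on the trapezoidal column (denominator 4−1=3):
R(2,1) = 0.547941 + (0.547941 − 0.535130)/3 = 0.552211
R(3,1) = (4·0.551075 − 0.547941) / 3 = 0.552120
R(3,2) = (16·0.552120 − 0.552211) / 15 = 0.552114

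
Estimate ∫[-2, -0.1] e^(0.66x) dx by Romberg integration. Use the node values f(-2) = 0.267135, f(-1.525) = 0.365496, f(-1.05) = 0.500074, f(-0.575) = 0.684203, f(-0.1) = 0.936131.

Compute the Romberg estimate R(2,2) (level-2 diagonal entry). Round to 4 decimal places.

R(0,0) (trapezoid, 1 panel, h=1.9000): 1.143103
R(1,0) (trapezoid, 2 panels, h=0.9500): 1.046622
R(2,0) (trapezoid, 4 panels, h=0.4750): 1.021918
R(1,1) = 1.046622 + (1.046622 − 1.143103)/3 = 1.014462
R(2,1) = 1.021918 + (1.021918 − 1.046622)/3 = 1.013683
R(2,2) = 1.013683 + (1.013683 − 1.014462)/15 = 1.013631

1.0136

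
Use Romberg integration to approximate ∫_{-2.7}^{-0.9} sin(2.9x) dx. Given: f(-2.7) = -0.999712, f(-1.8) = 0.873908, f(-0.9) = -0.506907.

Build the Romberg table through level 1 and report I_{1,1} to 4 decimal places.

I_{0,0} (trapezoid, 1 panel, h=1.8000): -1.355957
I_{1,0} (trapezoid, 2 panels, h=0.9000): 0.108539
I_{1,1} = 0.108539 + (0.108539 − (-1.355957))/3 = 0.596704

0.5967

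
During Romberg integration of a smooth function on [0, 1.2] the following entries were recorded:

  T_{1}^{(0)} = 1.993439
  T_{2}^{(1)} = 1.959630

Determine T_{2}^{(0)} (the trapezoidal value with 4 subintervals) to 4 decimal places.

1.9681

From T_{2}^{(1)} = (4·T_{2}^{(0)} − T_{1}^{(0)})/3, solve for T_{2}^{(0)}:
4·T_{2}^{(0)} = 3·1.959630 + 1.993439 = 7.872329
T_{2}^{(0)} = 1.968082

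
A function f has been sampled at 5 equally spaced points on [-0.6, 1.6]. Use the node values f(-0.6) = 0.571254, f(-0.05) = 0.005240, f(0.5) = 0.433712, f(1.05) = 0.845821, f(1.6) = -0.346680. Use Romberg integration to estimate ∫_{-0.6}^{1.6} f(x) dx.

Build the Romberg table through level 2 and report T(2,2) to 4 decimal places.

0.8314

T(0,0) (trapezoid, 1 panel, h=2.2000): 0.247031
T(1,0) (trapezoid, 2 panels, h=1.1000): 0.600599
T(2,0) (trapezoid, 4 panels, h=0.5500): 0.768383
T(1,1) = 0.600599 + (0.600599 − 0.247031)/3 = 0.718455
T(2,1) = 0.768383 + (0.768383 − 0.600599)/3 = 0.824311
T(2,2) = 0.824311 + (0.824311 − 0.718455)/15 = 0.831368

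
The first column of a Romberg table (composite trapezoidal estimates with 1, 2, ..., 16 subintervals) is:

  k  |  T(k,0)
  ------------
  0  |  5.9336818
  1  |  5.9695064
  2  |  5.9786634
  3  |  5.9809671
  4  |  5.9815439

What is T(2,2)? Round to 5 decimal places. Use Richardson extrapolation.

Richardson extrapolation on the trapezoidal column (denominator 4−1=3):
T(1,1) = 5.9695064 + (5.9695064 − 5.9336818)/3 = 5.9814479
T(2,1) = (4·5.9786634 − 5.9695064) / 3 = 5.9817157
T(2,2) = (16·5.9817157 − 5.9814479) / 15 = 5.9817336

5.98173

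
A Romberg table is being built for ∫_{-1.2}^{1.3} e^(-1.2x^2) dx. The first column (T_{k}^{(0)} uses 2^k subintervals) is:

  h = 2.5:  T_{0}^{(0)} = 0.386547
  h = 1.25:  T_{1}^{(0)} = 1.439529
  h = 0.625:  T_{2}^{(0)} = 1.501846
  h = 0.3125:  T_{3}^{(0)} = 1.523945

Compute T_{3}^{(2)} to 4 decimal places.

1.5319

T_{2}^{(1)} = 1.501846 + (1.501846 − 1.439529)/3 = 1.522618
T_{3}^{(1)} = (4·1.523945 − 1.501846) / 3 = 1.531311
T_{3}^{(2)} = (16·1.531311 − 1.522618) / 15 = 1.531891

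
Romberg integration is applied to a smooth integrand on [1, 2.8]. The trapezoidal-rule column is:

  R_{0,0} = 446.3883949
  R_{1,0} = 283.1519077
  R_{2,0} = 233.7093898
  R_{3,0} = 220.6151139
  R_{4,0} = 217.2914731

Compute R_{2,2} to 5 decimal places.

216.46114

R_{1,1} = (4·283.1519077 − 446.3883949) / 3 = 228.7397453
R_{2,1} = 233.7093898 + (233.7093898 − 283.1519077)/3 = 217.2285505
R_{2,2} = (16·217.2285505 − 228.7397453) / 15 = 216.4611375
(Column j=1 coincides with Simpson's rule on the same nodes.)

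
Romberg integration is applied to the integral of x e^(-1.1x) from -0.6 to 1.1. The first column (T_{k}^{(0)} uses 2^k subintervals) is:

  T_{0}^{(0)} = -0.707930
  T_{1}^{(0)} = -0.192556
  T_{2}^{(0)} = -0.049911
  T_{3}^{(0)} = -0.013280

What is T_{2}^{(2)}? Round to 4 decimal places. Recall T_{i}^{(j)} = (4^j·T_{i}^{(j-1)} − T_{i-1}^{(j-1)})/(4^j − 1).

Richardson extrapolation on the trapezoidal column (denominator 4−1=3):
T_{1}^{(1)} = -0.192556 + (-0.192556 − (-0.707930))/3 = -0.020765
T_{2}^{(1)} = -0.049911 + (-0.049911 − (-0.192556))/3 = -0.002363
T_{2}^{(2)} = -0.002363 + (-0.002363 − (-0.020765))/15 = -0.001136

-0.0011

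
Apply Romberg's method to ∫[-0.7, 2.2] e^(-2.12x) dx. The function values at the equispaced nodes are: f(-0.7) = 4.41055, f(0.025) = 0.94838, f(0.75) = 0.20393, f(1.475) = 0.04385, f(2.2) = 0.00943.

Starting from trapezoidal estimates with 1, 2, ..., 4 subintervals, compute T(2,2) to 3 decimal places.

2.099

T(0,0) (trapezoid, 1 panel, h=2.9000): 6.40897
T(1,0) (trapezoid, 2 panels, h=1.4500): 3.50018
T(2,0) (trapezoid, 4 panels, h=0.7250): 2.46946
T(1,1) = 3.50018 + (3.50018 − 6.40897)/3 = 2.53058
T(2,1) = 2.46946 + (2.46946 − 3.50018)/3 = 2.12589
T(2,2) = 2.12589 + (2.12589 − 2.53058)/15 = 2.09891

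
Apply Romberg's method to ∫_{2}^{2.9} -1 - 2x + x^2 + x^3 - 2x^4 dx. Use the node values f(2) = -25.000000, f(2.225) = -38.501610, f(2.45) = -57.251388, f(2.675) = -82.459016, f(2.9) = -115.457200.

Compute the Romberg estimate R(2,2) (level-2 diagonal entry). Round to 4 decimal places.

-55.4096

R(0,0) (trapezoid, 1 panel, h=0.9000): -63.205740
R(1,0) (trapezoid, 2 panels, h=0.4500): -57.365995
R(2,0) (trapezoid, 4 panels, h=0.2250): -55.899138
R(1,1) = -57.365995 + (-57.365995 − (-63.205740))/3 = -55.419413
R(2,1) = -55.899138 + (-55.899138 − (-57.365995))/3 = -55.410186
R(2,2) = -55.410186 + (-55.410186 − (-55.419413))/15 = -55.409571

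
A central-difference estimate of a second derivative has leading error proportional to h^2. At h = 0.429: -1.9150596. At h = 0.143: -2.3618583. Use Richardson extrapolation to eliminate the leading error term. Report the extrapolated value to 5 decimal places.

-2.41771

The leading error scales as h^2; refining by a factor of 3 reduces it by 3^2 = 9.
Extrapolated value = (9·A(h/3) − A(h)) / (9 − 1)
= (9·(-2.3618583) − (-1.9150596)) / 8
= -19.3416651 / 8 = -2.4177081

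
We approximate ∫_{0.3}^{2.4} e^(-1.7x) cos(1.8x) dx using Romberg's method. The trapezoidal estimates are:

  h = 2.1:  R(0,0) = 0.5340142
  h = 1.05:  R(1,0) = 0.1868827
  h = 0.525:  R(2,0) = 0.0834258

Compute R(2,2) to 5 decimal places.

0.04746

Richardson extrapolation on the trapezoidal column (denominator 4−1=3):
R(1,1) = 0.1868827 + (0.1868827 − 0.5340142)/3 = 0.0711722
R(2,1) = 0.0834258 + (0.0834258 − 0.1868827)/3 = 0.0489402
R(2,2) = 0.0489402 + (0.0489402 − 0.0711722)/15 = 0.0474581
(Column j=1 coincides with Simpson's rule on the same nodes.)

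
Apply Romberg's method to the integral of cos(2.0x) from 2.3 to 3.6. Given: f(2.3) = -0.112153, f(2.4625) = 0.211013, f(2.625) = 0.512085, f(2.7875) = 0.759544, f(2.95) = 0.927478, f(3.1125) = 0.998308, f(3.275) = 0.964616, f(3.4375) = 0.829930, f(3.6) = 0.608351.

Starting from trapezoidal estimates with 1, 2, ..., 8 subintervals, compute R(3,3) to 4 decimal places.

R(0,0) (trapezoid, 1 panel, h=1.3000): 0.322529
R(1,0) (trapezoid, 2 panels, h=0.6500): 0.764125
R(2,0) (trapezoid, 4 panels, h=0.3250): 0.861990
R(3,0) (trapezoid, 8 panels, h=0.1625): 0.885799
R(1,1) = 0.764125 + (0.764125 − 0.322529)/3 = 0.911324
R(2,1) = 0.861990 + (0.861990 − 0.764125)/3 = 0.894612
R(3,1) = 0.885799 + (0.885799 − 0.861990)/3 = 0.893735
R(2,2) = 0.894612 + (0.894612 − 0.911324)/15 = 0.893498
R(3,2) = 0.893735 + (0.893735 − 0.894612)/15 = 0.893677
R(3,3) = 0.893677 + (0.893677 − 0.893498)/63 = 0.893680

0.8937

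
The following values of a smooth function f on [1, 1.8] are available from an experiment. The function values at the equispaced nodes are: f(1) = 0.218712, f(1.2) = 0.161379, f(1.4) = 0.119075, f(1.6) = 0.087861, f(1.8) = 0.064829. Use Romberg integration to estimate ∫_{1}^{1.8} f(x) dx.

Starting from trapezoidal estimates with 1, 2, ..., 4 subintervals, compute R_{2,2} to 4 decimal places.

R_{0,0} (trapezoid, 1 panel, h=0.8000): 0.113416
R_{1,0} (trapezoid, 2 panels, h=0.4000): 0.104338
R_{2,0} (trapezoid, 4 panels, h=0.2000): 0.102017
R_{1,1} = 0.104338 + (0.104338 − 0.113416)/3 = 0.101312
R_{2,1} = 0.102017 + (0.102017 − 0.104338)/3 = 0.101243
R_{2,2} = 0.101243 + (0.101243 − 0.101312)/15 = 0.101238

0.1012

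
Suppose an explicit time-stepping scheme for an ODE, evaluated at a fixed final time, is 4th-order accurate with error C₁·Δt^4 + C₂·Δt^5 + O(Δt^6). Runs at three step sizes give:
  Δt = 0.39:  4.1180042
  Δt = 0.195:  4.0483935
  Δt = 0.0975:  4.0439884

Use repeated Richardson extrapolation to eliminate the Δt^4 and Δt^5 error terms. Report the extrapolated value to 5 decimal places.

First eliminate the Δt^4 term (factor 2^4 = 16):
  B₁ = (16·4.0483935 − 4.1180042)/15 = 4.0437528
  B₂ = (16·4.0439884 − 4.0483935)/15 = 4.0436947
Then eliminate the Δt^5 term (factor 2^5 = 32):
  (32·4.0436947 − 4.0437528)/31 = 4.0436928

4.04369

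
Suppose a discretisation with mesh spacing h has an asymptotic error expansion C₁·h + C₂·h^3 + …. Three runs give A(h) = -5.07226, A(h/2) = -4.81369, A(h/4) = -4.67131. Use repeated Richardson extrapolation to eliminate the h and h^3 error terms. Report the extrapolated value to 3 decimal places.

-4.525

First eliminate the h term (factor 2^1 = 2):
  B₁ = (2·(-4.81369) − (-5.07226))/1 = -4.55512
  B₂ = (2·(-4.67131) − (-4.81369))/1 = -4.52893
Then eliminate the h^3 term (factor 2^3 = 8):
  (8·(-4.52893) − (-4.55512))/7 = -4.52519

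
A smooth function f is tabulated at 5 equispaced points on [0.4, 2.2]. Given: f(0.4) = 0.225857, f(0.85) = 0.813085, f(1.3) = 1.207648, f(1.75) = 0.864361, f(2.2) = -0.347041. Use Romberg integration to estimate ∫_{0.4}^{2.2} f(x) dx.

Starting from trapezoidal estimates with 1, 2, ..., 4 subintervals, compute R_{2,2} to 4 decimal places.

R_{0,0} (trapezoid, 1 panel, h=1.8000): -0.109066
R_{1,0} (trapezoid, 2 panels, h=0.9000): 1.032350
R_{2,0} (trapezoid, 4 panels, h=0.4500): 1.271026
R_{1,1} = 1.032350 + (1.032350 − (-0.109066))/3 = 1.412822
R_{2,1} = 1.271026 + (1.271026 − 1.032350)/3 = 1.350585
R_{2,2} = 1.350585 + (1.350585 − 1.412822)/15 = 1.346436

1.3464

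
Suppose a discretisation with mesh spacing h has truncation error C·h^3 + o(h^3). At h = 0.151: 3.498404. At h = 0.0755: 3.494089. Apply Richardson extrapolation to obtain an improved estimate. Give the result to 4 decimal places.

The leading error scales as h^3; refining by a factor of 2 reduces it by 2^3 = 8.
Extrapolated value = (8·A(h/2) − A(h)) / (8 − 1)
= (8·3.494089 − 3.498404) / 7
= 24.454308 / 7 = 3.493473

3.4935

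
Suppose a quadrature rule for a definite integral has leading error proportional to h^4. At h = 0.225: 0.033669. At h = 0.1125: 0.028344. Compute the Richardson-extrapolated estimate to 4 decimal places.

The leading error scales as h^4; refining by a factor of 2 reduces it by 2^4 = 16.
Extrapolated value = (16·A(h/2) − A(h)) / (16 − 1)
= (16·0.028344 − 0.033669) / 15
= 0.419835 / 15 = 0.027989

0.0280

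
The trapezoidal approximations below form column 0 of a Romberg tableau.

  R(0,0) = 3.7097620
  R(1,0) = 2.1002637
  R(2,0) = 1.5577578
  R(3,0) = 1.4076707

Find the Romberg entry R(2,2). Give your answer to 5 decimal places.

R(1,1) = (4·2.1002637 − 3.7097620) / 3 = 1.5637643
R(2,1) = (4·1.5577578 − 2.1002637) / 3 = 1.3769225
R(2,2) = (16·1.3769225 − 1.5637643) / 15 = 1.3644664

1.36447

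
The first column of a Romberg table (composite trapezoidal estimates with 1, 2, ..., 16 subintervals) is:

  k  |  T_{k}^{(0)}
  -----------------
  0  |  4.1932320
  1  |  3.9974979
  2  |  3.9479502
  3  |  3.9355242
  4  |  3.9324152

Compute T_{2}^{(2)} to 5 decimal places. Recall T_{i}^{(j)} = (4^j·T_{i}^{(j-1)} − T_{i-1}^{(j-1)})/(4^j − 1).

T_{1}^{(1)} = 3.9974979 + (3.9974979 − 4.1932320)/3 = 3.9322532
T_{2}^{(1)} = (4·3.9479502 − 3.9974979) / 3 = 3.9314343
T_{2}^{(2)} = (16·3.9314343 − 3.9322532) / 15 = 3.9313797

3.93138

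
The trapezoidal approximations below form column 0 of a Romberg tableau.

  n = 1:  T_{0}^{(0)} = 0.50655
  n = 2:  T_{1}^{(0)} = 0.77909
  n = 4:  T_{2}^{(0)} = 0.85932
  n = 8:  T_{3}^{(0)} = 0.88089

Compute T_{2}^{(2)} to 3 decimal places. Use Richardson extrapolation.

0.887

Richardson extrapolation on the trapezoidal column (denominator 4−1=3):
T_{1}^{(1)} = 0.77909 + (0.77909 − 0.50655)/3 = 0.86994
T_{2}^{(1)} = 0.85932 + (0.85932 − 0.77909)/3 = 0.88606
T_{2}^{(2)} = 0.88606 + (0.88606 − 0.86994)/15 = 0.88713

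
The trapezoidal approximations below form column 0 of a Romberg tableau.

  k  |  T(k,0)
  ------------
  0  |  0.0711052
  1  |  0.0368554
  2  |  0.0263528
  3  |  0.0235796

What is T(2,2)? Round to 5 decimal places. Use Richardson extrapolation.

T(1,1) = (4·0.0368554 − 0.0711052) / 3 = 0.0254388
T(2,1) = 0.0263528 + (0.0263528 − 0.0368554)/3 = 0.0228519
T(2,2) = (16·0.0228519 − 0.0254388) / 15 = 0.0226794

0.02268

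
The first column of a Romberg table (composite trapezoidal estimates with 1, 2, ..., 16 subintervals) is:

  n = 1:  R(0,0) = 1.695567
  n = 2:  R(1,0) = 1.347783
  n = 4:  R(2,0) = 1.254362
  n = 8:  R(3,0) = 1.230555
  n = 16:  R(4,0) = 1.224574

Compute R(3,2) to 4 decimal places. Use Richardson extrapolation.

Richardson extrapolation on the trapezoidal column (denominator 4−1=3):
R(2,1) = 1.254362 + (1.254362 − 1.347783)/3 = 1.223222
R(3,1) = 1.230555 + (1.230555 − 1.254362)/3 = 1.222619
R(3,2) = 1.222619 + (1.222619 − 1.223222)/15 = 1.222579

1.2226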